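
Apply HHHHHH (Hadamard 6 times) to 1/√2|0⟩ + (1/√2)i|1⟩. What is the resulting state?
1/√2|0⟩ + (1/√2)i|1⟩

H² = I, so an even number of Hadamards cancels: H^6 = I and the state is unchanged.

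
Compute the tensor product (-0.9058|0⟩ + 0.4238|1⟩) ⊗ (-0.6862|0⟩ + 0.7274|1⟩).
0.6216|00⟩ - 0.6589|01⟩ - 0.2908|10⟩ + 0.3083|11⟩

amp(|b₁b₂…⟩) = product of the factor amplitudes for bits b₁, b₂, …; only kets whose every factor amplitude is nonzero survive.
|00⟩: (-0.9058)(-0.6862) = 0.6216
|01⟩: (-0.9058)(0.7274) = -0.6589
|10⟩: (0.4238)(-0.6862) = -0.2908
|11⟩: (0.4238)(0.7274) = 0.3083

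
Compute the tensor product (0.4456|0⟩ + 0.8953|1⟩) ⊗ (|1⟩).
0.4456|01⟩ + 0.8953|11⟩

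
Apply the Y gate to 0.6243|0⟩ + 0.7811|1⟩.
-0.7811i|0⟩ + 0.6243i|1⟩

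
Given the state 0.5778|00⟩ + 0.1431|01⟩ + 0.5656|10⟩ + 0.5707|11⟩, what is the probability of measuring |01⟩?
0.02048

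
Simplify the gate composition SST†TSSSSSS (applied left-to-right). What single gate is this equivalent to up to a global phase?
I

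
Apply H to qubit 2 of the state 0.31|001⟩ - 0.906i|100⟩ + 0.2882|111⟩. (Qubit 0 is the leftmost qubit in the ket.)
0.2192|000⟩ - 0.2192|001⟩ - 0.6406i|100⟩ - 0.6406i|101⟩ + 0.2038|110⟩ - 0.2038|111⟩

H on qubit 2 mixes each pair of kets that differ only in qubit 2: amplitudes (a, b) of (|…0…⟩, |…1…⟩) become ((a + b)/√2, (a − b)/√2). Kets absent from the input have amplitude 0.
(|000⟩, |001⟩): (a, b) = (0, 0.31) → (0.2192, -0.2192)
(|100⟩, |101⟩): (a, b) = (-0.906i, 0) → (-0.6406i, -0.6406i)
(|110⟩, |111⟩): (a, b) = (0, 0.2882) → (0.2038, -0.2038)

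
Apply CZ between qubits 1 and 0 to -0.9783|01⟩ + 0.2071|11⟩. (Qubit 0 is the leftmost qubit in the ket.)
-0.9783|01⟩ - 0.2071|11⟩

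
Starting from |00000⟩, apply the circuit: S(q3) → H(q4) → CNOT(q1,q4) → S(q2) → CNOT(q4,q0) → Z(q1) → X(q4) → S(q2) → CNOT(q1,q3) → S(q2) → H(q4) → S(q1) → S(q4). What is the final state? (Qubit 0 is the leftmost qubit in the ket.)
1/2|00000⟩ - (1/2)i|00001⟩ + 1/2|10000⟩ + (1/2)i|10001⟩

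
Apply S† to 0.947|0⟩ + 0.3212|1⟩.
0.947|0⟩ - 0.3212i|1⟩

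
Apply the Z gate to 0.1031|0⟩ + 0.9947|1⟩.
0.1031|0⟩ - 0.9947|1⟩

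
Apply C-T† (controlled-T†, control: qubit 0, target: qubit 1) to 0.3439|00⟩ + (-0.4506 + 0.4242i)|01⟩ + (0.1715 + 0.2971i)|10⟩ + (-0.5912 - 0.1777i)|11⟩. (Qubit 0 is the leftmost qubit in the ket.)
0.3439|00⟩ + (-0.4506 + 0.4242i)|01⟩ + (0.1715 + 0.2971i)|10⟩ + (-0.5437 + 0.2924i)|11⟩

C-T† leaves the control-|0⟩ kets |00⟩, |01⟩ unchanged and applies T† to qubit 1 on the control-|1⟩ pair (|10⟩, |11⟩).
T† = [[1, 0], [0, (1/√2 - (1/√2)i)]].
With a = amp(|10⟩) = (0.1715 + 0.2971i) and b = amp(|11⟩) = (-0.5912 - 0.1777i):
new amp(|10⟩) = (1)·a = (0.1715 + 0.2971i)
new amp(|11⟩) = (1/√2 - (1/√2)i)·b = (-0.5437 + 0.2924i)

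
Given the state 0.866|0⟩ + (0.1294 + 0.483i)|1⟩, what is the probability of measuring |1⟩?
0.25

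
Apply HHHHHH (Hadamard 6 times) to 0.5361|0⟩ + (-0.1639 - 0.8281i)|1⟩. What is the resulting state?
0.5361|0⟩ + (-0.1639 - 0.8281i)|1⟩

H² = I, so an even number of Hadamards cancels: H^6 = I and the state is unchanged.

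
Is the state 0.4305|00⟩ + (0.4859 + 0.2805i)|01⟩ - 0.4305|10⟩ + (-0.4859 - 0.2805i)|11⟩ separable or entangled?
Separable

Writing the state as a|00⟩ + b|01⟩ + c|10⟩ + d|11⟩, it is a product state iff ad − bc = 0.
Here (a, b, c, d) = (0.4305, (0.4859 + 0.2805i), -0.4305, (-0.4859 - 0.2805i)): ad − bc = (0.4305)(-0.4859 - 0.2805i) − (0.4859 + 0.2805i)(-0.4305) = 0, so the state is separable.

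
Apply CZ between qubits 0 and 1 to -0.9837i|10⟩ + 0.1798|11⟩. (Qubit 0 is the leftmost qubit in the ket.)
-0.9837i|10⟩ - 0.1798|11⟩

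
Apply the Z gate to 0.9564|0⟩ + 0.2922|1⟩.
0.9564|0⟩ - 0.2922|1⟩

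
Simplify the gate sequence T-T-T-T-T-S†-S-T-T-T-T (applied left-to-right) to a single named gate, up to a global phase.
T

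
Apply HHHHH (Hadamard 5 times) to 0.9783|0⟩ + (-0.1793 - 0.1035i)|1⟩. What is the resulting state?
(0.565 - 0.07319i)|0⟩ + (0.8185 + 0.07319i)|1⟩

H² = I, so H^5 = H: a single Hadamard. With (a, b) = (0.9783, (-0.1793 - 0.1035i)), H gives ((a + b)/√2, (a − b)/√2) = ((0.565 - 0.07319i), (0.8185 + 0.07319i)).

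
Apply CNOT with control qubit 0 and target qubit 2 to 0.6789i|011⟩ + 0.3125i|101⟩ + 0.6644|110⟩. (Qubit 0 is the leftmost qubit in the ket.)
0.6789i|011⟩ + 0.3125i|100⟩ + 0.6644|111⟩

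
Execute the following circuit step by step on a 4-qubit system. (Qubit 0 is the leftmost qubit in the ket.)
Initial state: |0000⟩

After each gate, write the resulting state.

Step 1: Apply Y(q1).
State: i|0100⟩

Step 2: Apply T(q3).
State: i|0100⟩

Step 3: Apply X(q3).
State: i|0101⟩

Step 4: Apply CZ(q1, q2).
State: i|0101⟩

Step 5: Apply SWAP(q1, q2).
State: i|0011⟩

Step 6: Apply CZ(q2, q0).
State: i|0011⟩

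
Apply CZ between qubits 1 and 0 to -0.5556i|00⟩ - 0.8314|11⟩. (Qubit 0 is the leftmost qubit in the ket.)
-0.5556i|00⟩ + 0.8314|11⟩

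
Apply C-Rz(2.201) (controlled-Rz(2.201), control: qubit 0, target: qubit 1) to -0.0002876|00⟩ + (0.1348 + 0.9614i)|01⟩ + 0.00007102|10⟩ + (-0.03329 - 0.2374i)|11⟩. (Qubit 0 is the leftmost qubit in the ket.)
-0.0002876|00⟩ + (0.1348 + 0.9614i)|01⟩ + (0.00003218 - 0.00006331i)|10⟩ + (0.1965 - 0.1373i)|11⟩

C-Rz(2.201) leaves the control-|0⟩ kets |00⟩, |01⟩ unchanged and applies Rz(2.201) to qubit 1 on the control-|1⟩ pair (|10⟩, |11⟩).
Rz(2.201) = [[e^(−iθ/2), 0], [0, e^(iθ/2)]] with e^(±iθ/2) = cos(θ/2) ± i·sin(θ/2); θ = 2.201, cos(θ/2) ≈ 0.45315, sin(θ/2) ≈ 0.891434.
With a = amp(|10⟩) = 0.00007102 and b = amp(|11⟩) = (-0.03329 - 0.2374i):
new amp(|10⟩) = (0.45315 - 0.891434i)·a = (0.00003218 - 0.00006331i)
new amp(|11⟩) = (0.45315 + 0.891434i)·b = (0.1965 - 0.1373i)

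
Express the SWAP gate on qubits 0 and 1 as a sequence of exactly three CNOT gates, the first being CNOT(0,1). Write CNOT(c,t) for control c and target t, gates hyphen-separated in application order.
CNOT(0,1)-CNOT(1,0)-CNOT(0,1)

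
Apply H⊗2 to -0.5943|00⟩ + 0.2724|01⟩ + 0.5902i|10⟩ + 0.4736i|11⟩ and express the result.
(-0.161 + 0.5319i)|00⟩ + (-0.4334 + 0.0583i)|01⟩ + (-0.161 - 0.5319i)|10⟩ + (-0.4334 - 0.0583i)|11⟩

H⊗2 gives amp(|y⟩) = (1/2) Σ_x (−1)^(x·y) amp(|x⟩), where x·y is the number of positions in which both x and y have a 1.
|00⟩: (-0.5943 + 0.2724 + 0.5902i + 0.4736i)/2 = (-0.161 + 0.5319i)
|01⟩: (-0.5943 - 0.2724 + 0.5902i - 0.4736i)/2 = (-0.4334 + 0.0583i)
|10⟩: (-0.5943 + 0.2724 - 0.5902i - 0.4736i)/2 = (-0.161 - 0.5319i)
|11⟩: (-0.5943 - 0.2724 - 0.5902i + 0.4736i)/2 = (-0.4334 - 0.0583i)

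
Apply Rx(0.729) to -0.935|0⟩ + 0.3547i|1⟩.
-0.7471|0⟩ + 0.6647i|1⟩

Rx(0.729) = [[cos(θ/2), −i·sin(θ/2)], [−i·sin(θ/2), cos(θ/2)]]; θ = 0.729, cos(θ/2) ≈ 0.934302, sin(θ/2) ≈ 0.356482.
With a = amp(|0⟩) = -0.935 and b = amp(|1⟩) = 0.3547i:
new amp(|0⟩) = (0.934302)·a + (-0.356482i)·b = -0.7471
new amp(|1⟩) = (-0.356482i)·a + (0.934302)·b = 0.6647i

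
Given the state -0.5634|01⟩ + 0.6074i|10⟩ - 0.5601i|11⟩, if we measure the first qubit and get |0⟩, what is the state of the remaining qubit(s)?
-|1⟩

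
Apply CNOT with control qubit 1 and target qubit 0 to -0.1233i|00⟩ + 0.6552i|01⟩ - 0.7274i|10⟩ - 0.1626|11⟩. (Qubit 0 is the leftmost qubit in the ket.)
-0.1233i|00⟩ - 0.1626|01⟩ - 0.7274i|10⟩ + 0.6552i|11⟩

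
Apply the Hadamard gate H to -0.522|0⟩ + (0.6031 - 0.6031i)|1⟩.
(0.05735 - 0.4265i)|0⟩ + (-0.7956 + 0.4265i)|1⟩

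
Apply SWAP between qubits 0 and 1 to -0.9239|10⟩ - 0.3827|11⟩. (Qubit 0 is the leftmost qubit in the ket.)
-0.9239|01⟩ - 0.3827|11⟩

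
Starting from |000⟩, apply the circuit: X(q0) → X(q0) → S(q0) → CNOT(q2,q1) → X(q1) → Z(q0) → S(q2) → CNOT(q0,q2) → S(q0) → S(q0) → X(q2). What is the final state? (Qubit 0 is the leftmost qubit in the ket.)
|011⟩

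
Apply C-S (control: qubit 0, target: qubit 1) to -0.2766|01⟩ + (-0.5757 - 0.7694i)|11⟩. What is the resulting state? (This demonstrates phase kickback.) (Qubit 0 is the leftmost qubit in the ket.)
-0.2766|01⟩ + (0.7694 - 0.5757i)|11⟩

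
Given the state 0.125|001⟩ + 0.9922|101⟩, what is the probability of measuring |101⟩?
0.9845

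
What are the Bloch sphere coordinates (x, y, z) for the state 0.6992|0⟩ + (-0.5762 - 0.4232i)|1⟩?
(-0.8058, -0.5918, -0.02222)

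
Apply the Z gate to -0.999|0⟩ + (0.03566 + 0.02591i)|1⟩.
-0.999|0⟩ + (-0.03566 - 0.02591i)|1⟩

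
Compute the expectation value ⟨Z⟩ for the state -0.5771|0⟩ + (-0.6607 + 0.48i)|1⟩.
-0.3339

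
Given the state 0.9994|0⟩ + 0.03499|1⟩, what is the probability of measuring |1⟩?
0.001224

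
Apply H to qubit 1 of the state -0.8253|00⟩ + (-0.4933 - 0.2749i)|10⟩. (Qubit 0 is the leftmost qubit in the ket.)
-0.5836|00⟩ - 0.5836|01⟩ + (-0.3488 - 0.1944i)|10⟩ + (-0.3488 - 0.1944i)|11⟩

H on qubit 1 mixes each pair of kets that differ only in qubit 1: amplitudes (a, b) of (|…0…⟩, |…1…⟩) become ((a + b)/√2, (a − b)/√2). Kets absent from the input have amplitude 0.
(|00⟩, |01⟩): (a, b) = (-0.8253, 0) → (-0.5836, -0.5836)
(|10⟩, |11⟩): (a, b) = ((-0.4933 - 0.2749i), 0) → ((-0.3488 - 0.1944i), (-0.3488 - 0.1944i))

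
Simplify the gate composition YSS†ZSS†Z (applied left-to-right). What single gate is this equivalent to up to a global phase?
Y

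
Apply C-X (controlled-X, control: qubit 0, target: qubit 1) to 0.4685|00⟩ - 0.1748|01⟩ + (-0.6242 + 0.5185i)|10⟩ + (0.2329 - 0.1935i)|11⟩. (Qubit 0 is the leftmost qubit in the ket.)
0.4685|00⟩ - 0.1748|01⟩ + (0.2329 - 0.1935i)|10⟩ + (-0.6242 + 0.5185i)|11⟩

C-X leaves the control-|0⟩ kets |00⟩, |01⟩ unchanged and applies X to qubit 1 on the control-|1⟩ pair (|10⟩, |11⟩).
X = [[0, 1], [1, 0]].
With a = amp(|10⟩) = (-0.6242 + 0.5185i) and b = amp(|11⟩) = (0.2329 - 0.1935i):
new amp(|10⟩) = (1)·b = (0.2329 - 0.1935i)
new amp(|11⟩) = (1)·a = (-0.6242 + 0.5185i)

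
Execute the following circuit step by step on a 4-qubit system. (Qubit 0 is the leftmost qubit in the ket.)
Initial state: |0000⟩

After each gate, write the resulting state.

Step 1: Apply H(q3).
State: 1/√2|0000⟩ + 1/√2|0001⟩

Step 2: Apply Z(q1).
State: 1/√2|0000⟩ + 1/√2|0001⟩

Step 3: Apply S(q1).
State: 1/√2|0000⟩ + 1/√2|0001⟩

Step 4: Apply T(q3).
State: 1/√2|0000⟩ + (1/2 + (1/2)i)|0001⟩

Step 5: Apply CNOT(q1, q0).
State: 1/√2|0000⟩ + (1/2 + (1/2)i)|0001⟩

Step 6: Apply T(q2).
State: 1/√2|0000⟩ + (1/2 + (1/2)i)|0001⟩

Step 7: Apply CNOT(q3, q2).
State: 1/√2|0000⟩ + (1/2 + (1/2)i)|0011⟩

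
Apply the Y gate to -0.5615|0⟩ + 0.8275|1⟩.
-0.8275i|0⟩ - 0.5615i|1⟩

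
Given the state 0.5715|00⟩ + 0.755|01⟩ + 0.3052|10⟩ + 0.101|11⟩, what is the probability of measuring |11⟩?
0.0102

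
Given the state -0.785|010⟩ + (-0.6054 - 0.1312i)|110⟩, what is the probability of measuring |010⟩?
0.6162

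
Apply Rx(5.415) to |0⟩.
-0.9073|0⟩ - 0.4206i|1⟩

Rx(5.415) = [[cos(θ/2), −i·sin(θ/2)], [−i·sin(θ/2), cos(θ/2)]]; θ = 5.415, cos(θ/2) ≈ -0.907252, sin(θ/2) ≈ 0.420587.
With a = amp(|0⟩) = 1 and b = amp(|1⟩) = 0:
new amp(|0⟩) = (-0.907252)·a + (-0.420587i)·b = -0.9073
new amp(|1⟩) = (-0.420587i)·a + (-0.907252)·b = -0.4206i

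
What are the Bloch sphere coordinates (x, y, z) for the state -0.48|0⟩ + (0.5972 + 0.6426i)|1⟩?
(-0.5733, -0.6169, -0.5392)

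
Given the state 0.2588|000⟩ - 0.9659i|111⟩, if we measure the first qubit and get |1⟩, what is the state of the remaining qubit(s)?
-i|11⟩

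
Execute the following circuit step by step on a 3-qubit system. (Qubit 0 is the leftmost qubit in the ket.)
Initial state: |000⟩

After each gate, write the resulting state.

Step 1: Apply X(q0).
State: |100⟩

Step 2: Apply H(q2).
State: 1/√2|100⟩ + 1/√2|101⟩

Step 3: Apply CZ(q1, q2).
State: 1/√2|100⟩ + 1/√2|101⟩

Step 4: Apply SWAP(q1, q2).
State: 1/√2|100⟩ + 1/√2|110⟩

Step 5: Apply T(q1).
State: 1/√2|100⟩ + (1/2 + (1/2)i)|110⟩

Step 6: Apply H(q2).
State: 1/2|100⟩ + 1/2|101⟩ + (1/√8 + (1/√8)i)|110⟩ + (1/√8 + (1/√8)i)|111⟩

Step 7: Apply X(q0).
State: 1/2|000⟩ + 1/2|001⟩ + (1/√8 + (1/√8)i)|010⟩ + (1/√8 + (1/√8)i)|011⟩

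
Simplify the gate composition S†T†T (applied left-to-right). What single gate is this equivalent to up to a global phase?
S†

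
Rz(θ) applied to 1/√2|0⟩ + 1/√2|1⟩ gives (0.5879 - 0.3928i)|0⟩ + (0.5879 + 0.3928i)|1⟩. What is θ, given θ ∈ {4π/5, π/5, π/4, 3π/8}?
3π/8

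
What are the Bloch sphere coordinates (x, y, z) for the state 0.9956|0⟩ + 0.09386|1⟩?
(0.1869, 0, 0.9824)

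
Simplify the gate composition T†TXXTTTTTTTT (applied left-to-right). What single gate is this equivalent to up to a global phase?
I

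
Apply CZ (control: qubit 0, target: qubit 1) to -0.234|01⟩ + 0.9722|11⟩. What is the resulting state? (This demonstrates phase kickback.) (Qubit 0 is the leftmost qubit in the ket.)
-0.234|01⟩ - 0.9722|11⟩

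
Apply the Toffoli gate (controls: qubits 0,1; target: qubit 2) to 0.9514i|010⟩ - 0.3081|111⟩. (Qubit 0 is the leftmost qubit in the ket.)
0.9514i|010⟩ - 0.3081|110⟩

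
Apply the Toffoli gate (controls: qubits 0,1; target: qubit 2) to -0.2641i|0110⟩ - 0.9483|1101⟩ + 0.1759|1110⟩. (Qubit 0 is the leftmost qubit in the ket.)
-0.2641i|0110⟩ + 0.1759|1100⟩ - 0.9483|1111⟩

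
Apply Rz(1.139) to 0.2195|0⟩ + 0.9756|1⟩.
(0.1849 - 0.1184i)|0⟩ + (0.8216 + 0.5261i)|1⟩

Rz(1.139) = [[e^(−iθ/2), 0], [0, e^(iθ/2)]] with e^(±iθ/2) = cos(θ/2) ± i·sin(θ/2); θ = 1.139, cos(θ/2) ≈ 0.842171, sin(θ/2) ≈ 0.539211.
With a = amp(|0⟩) = 0.2195 and b = amp(|1⟩) = 0.9756:
new amp(|0⟩) = (0.842171 - 0.539211i)·a = (0.1849 - 0.1184i)
new amp(|1⟩) = (0.842171 + 0.539211i)·b = (0.8216 + 0.5261i)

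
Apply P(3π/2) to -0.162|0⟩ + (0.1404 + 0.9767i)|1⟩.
-0.162|0⟩ + (0.9767 - 0.1404i)|1⟩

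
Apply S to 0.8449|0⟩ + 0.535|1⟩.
0.8449|0⟩ + 0.535i|1⟩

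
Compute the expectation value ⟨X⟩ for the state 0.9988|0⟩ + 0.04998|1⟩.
0.09984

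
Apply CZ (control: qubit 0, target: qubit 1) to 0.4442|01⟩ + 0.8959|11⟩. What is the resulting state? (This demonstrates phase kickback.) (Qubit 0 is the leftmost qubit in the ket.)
0.4442|01⟩ - 0.8959|11⟩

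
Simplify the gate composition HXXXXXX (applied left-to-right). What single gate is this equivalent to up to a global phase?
H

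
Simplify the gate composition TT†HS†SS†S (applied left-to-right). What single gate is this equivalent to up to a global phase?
H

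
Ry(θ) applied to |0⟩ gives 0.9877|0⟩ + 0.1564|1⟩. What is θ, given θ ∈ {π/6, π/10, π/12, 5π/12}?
π/10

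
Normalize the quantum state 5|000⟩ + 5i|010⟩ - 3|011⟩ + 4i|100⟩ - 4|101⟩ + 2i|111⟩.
0.513|000⟩ + 0.513i|010⟩ - 0.3078|011⟩ + 0.4104i|100⟩ - 0.4104|101⟩ + 0.2052i|111⟩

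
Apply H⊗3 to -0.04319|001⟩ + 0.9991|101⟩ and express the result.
0.338|000⟩ - 0.338|001⟩ + 0.338|010⟩ - 0.338|011⟩ - 0.3685|100⟩ + 0.3685|101⟩ - 0.3685|110⟩ + 0.3685|111⟩

H⊗3 gives amp(|y⟩) = (1/2√2) Σ_x (−1)^(x·y) amp(|x⟩), where x·y is the number of positions in which both x and y have a 1.
|000⟩: (-0.04319 + 0.9991)/(2√2) = 0.338
|001⟩: (0.04319 - 0.9991)/(2√2) = -0.338
|010⟩: (-0.04319 + 0.9991)/(2√2) = 0.338
|011⟩: (0.04319 - 0.9991)/(2√2) = -0.338
|100⟩: (-0.04319 - 0.9991)/(2√2) = -0.3685
|101⟩: (0.04319 + 0.9991)/(2√2) = 0.3685
|110⟩: (-0.04319 - 0.9991)/(2√2) = -0.3685
|111⟩: (0.04319 + 0.9991)/(2√2) = 0.3685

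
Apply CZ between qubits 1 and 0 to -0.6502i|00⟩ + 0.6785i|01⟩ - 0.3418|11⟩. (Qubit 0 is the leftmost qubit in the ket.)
-0.6502i|00⟩ + 0.6785i|01⟩ + 0.3418|11⟩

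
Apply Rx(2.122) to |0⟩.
0.488|0⟩ - 0.8728i|1⟩

Rx(2.122) = [[cos(θ/2), −i·sin(θ/2)], [−i·sin(θ/2), cos(θ/2)]]; θ = 2.122, cos(θ/2) ≈ 0.487999, sin(θ/2) ≈ 0.872844.
With a = amp(|0⟩) = 1 and b = amp(|1⟩) = 0:
new amp(|0⟩) = (0.487999)·a + (-0.872844i)·b = 0.488
new amp(|1⟩) = (-0.872844i)·a + (0.487999)·b = -0.8728i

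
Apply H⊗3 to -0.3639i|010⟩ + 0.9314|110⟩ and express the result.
(0.3293 - 0.1287i)|000⟩ + (0.3293 - 0.1287i)|001⟩ + (-0.3293 + 0.1287i)|010⟩ + (-0.3293 + 0.1287i)|011⟩ + (-0.3293 - 0.1287i)|100⟩ + (-0.3293 - 0.1287i)|101⟩ + (0.3293 + 0.1287i)|110⟩ + (0.3293 + 0.1287i)|111⟩

H⊗3 gives amp(|y⟩) = (1/2√2) Σ_x (−1)^(x·y) amp(|x⟩), where x·y is the number of positions in which both x and y have a 1.
|000⟩: (-0.3639i + 0.9314)/(2√2) = (0.3293 - 0.1287i)
|001⟩: (-0.3639i + 0.9314)/(2√2) = (0.3293 - 0.1287i)
|010⟩: (0.3639i - 0.9314)/(2√2) = (-0.3293 + 0.1287i)
|011⟩: (0.3639i - 0.9314)/(2√2) = (-0.3293 + 0.1287i)
|100⟩: (-0.3639i - 0.9314)/(2√2) = (-0.3293 - 0.1287i)
|101⟩: (-0.3639i - 0.9314)/(2√2) = (-0.3293 - 0.1287i)
|110⟩: (0.3639i + 0.9314)/(2√2) = (0.3293 + 0.1287i)
|111⟩: (0.3639i + 0.9314)/(2√2) = (0.3293 + 0.1287i)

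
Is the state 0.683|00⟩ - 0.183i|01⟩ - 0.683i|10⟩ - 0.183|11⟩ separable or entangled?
Separable

Writing the state as a|00⟩ + b|01⟩ + c|10⟩ + d|11⟩, it is a product state iff ad − bc = 0.
Here (a, b, c, d) = (0.683, -0.183i, -0.683i, -0.183): ad − bc = (0.683)(-0.183) − (-0.183i)(-0.683i) = 0, so the state is separable.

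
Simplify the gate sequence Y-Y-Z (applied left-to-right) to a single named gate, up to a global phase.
Z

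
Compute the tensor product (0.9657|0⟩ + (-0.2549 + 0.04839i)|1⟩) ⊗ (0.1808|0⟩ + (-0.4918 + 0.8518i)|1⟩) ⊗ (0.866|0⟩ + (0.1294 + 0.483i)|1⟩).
0.1512|000⟩ + (0.02259 + 0.08433i)|001⟩ + (-0.4113 + 0.7124i)|010⟩ + (-0.4588 - 0.1229i)|011⟩ + (-0.03991 + 0.007577i)|100⟩ + (-0.01019 - 0.02113i)|101⟩ + (0.07287 - 0.2086i)|110⟩ + (0.1273 + 0.009465i)|111⟩

amp(|b₁b₂…⟩) = product of the factor amplitudes for bits b₁, b₂, …; only kets whose every factor amplitude is nonzero survive.
|000⟩: (0.9657)(0.1808)(0.866) = 0.1512
|001⟩: (0.9657)(0.1808)(0.1294 + 0.483i) = (0.02259 + 0.08433i)
|010⟩: (0.9657)(-0.4918 + 0.8518i)(0.866) = (-0.4113 + 0.7124i)
|011⟩: (0.9657)(-0.4918 + 0.8518i)(0.1294 + 0.483i) = (-0.4588 - 0.1229i)
|100⟩: (-0.2549 + 0.04839i)(0.1808)(0.866) = (-0.03991 + 0.007577i)
|101⟩: (-0.2549 + 0.04839i)(0.1808)(0.1294 + 0.483i) = (-0.01019 - 0.02113i)
|110⟩: (-0.2549 + 0.04839i)(-0.4918 + 0.8518i)(0.866) = (0.07287 - 0.2086i)
|111⟩: (-0.2549 + 0.04839i)(-0.4918 + 0.8518i)(0.1294 + 0.483i) = (0.1273 + 0.009465i)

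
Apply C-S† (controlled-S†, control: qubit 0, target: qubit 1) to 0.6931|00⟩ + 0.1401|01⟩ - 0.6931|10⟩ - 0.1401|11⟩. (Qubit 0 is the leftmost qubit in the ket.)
0.6931|00⟩ + 0.1401|01⟩ - 0.6931|10⟩ + 0.1401i|11⟩

C-S† leaves the control-|0⟩ kets |00⟩, |01⟩ unchanged and applies S† to qubit 1 on the control-|1⟩ pair (|10⟩, |11⟩).
S† = [[1, 0], [0, -i]].
With a = amp(|10⟩) = -0.6931 and b = amp(|11⟩) = -0.1401:
new amp(|10⟩) = (1)·a = -0.6931
new amp(|11⟩) = (-i)·b = 0.1401i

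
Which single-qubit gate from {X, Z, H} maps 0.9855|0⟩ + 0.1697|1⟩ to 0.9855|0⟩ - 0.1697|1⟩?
Z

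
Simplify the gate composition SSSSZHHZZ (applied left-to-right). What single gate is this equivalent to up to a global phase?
Z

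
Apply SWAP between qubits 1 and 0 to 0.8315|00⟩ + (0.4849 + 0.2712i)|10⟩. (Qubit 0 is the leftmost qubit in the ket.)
0.8315|00⟩ + (0.4849 + 0.2712i)|01⟩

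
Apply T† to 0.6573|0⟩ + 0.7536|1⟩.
0.6573|0⟩ + (0.5329 - 0.5329i)|1⟩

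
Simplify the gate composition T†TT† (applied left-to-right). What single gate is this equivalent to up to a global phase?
T†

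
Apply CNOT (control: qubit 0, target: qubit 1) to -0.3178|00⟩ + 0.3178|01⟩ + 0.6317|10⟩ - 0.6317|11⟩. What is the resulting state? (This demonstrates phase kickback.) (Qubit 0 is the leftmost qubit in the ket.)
-0.3178|00⟩ + 0.3178|01⟩ - 0.6317|10⟩ + 0.6317|11⟩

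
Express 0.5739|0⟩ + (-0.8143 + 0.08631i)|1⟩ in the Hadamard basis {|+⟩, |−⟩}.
(-0.17 + 0.06103i)|+⟩ + (0.9816 - 0.06103i)|−⟩

With |ψ⟩ = α|0⟩ + β|1⟩, the Hadamard-basis coefficients are ⟨+|ψ⟩ = (α + β)/√2 and ⟨−|ψ⟩ = (α − β)/√2.
Here α = 0.5739, β = (-0.8143 + 0.08631i): (α + β)/√2 = (-0.17 + 0.06103i), (α − β)/√2 = (0.9816 - 0.06103i).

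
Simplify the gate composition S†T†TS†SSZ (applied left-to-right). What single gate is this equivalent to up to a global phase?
Z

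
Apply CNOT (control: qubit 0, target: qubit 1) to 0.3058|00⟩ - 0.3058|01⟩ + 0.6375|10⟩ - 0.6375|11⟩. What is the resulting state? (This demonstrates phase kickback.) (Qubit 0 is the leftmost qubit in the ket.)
0.3058|00⟩ - 0.3058|01⟩ - 0.6375|10⟩ + 0.6375|11⟩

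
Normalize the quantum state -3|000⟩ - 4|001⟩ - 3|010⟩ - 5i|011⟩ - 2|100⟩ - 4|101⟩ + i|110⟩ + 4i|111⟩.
-0.3062|000⟩ - 1/√6|001⟩ - 0.3062|010⟩ - 0.5103i|011⟩ - 0.2041|100⟩ - 1/√6|101⟩ + 0.1021i|110⟩ + (1/√6)i|111⟩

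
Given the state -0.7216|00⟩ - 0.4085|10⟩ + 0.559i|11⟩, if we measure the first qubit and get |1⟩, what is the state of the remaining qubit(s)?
-0.59|0⟩ + 0.8074i|1⟩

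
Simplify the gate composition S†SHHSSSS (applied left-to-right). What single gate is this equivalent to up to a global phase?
I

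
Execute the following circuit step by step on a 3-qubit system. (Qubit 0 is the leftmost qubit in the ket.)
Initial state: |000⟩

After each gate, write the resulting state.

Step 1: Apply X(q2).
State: |001⟩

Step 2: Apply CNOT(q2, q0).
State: |101⟩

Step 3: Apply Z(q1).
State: |101⟩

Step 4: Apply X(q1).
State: |111⟩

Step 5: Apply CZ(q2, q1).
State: -|111⟩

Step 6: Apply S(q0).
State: -i|111⟩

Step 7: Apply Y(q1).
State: -|101⟩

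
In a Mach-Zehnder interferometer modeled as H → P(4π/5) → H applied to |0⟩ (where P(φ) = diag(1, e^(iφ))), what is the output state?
(0.09549 + 0.2939i)|0⟩ + (0.9045 - 0.2939i)|1⟩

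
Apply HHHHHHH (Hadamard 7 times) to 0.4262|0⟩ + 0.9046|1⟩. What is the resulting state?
0.941|0⟩ - 0.3383|1⟩

H² = I, so H^7 = H: a single Hadamard. With (a, b) = (0.4262, 0.9046), H gives ((a + b)/√2, (a − b)/√2) = (0.941, -0.3383).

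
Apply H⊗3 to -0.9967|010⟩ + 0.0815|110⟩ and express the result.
-0.3236|000⟩ - 0.3236|001⟩ + 0.3236|010⟩ + 0.3236|011⟩ - 0.3812|100⟩ - 0.3812|101⟩ + 0.3812|110⟩ + 0.3812|111⟩

H⊗3 gives amp(|y⟩) = (1/2√2) Σ_x (−1)^(x·y) amp(|x⟩), where x·y is the number of positions in which both x and y have a 1.
|000⟩: (-0.9967 + 0.0815)/(2√2) = -0.3236
|001⟩: (-0.9967 + 0.0815)/(2√2) = -0.3236
|010⟩: (0.9967 - 0.0815)/(2√2) = 0.3236
|011⟩: (0.9967 - 0.0815)/(2√2) = 0.3236
|100⟩: (-0.9967 - 0.0815)/(2√2) = -0.3812
|101⟩: (-0.9967 - 0.0815)/(2√2) = -0.3812
|110⟩: (0.9967 + 0.0815)/(2√2) = 0.3812
|111⟩: (0.9967 + 0.0815)/(2√2) = 0.3812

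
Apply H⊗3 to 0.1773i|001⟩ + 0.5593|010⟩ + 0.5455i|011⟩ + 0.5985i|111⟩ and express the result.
(0.1977 + 0.4672i)|000⟩ + (0.1977 - 0.4672i)|001⟩ + (-0.1977 - 0.3418i)|010⟩ + (-0.1977 + 0.3418i)|011⟩ + (0.1977 + 0.04395i)|100⟩ + (0.1977 - 0.04395i)|101⟩ + (-0.1977 + 0.08142i)|110⟩ + (-0.1977 - 0.08142i)|111⟩

H⊗3 gives amp(|y⟩) = (1/2√2) Σ_x (−1)^(x·y) amp(|x⟩), where x·y is the number of positions in which both x and y have a 1.
|000⟩: (0.1773i + 0.5593 + 0.5455i + 0.5985i)/(2√2) = (0.1977 + 0.4672i)
|001⟩: (-0.1773i + 0.5593 - 0.5455i - 0.5985i)/(2√2) = (0.1977 - 0.4672i)
|010⟩: (0.1773i - 0.5593 - 0.5455i - 0.5985i)/(2√2) = (-0.1977 - 0.3418i)
|011⟩: (-0.1773i - 0.5593 + 0.5455i + 0.5985i)/(2√2) = (-0.1977 + 0.3418i)
|100⟩: (0.1773i + 0.5593 + 0.5455i - 0.5985i)/(2√2) = (0.1977 + 0.04395i)
|101⟩: (-0.1773i + 0.5593 - 0.5455i + 0.5985i)/(2√2) = (0.1977 - 0.04395i)
|110⟩: (0.1773i - 0.5593 - 0.5455i + 0.5985i)/(2√2) = (-0.1977 + 0.08142i)
|111⟩: (-0.1773i - 0.5593 + 0.5455i - 0.5985i)/(2√2) = (-0.1977 - 0.08142i)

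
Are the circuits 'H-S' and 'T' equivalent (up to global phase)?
No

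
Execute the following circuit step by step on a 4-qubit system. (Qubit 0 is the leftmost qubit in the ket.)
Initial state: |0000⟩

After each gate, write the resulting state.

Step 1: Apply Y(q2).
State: i|0010⟩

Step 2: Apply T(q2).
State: (-1/√2 + (1/√2)i)|0010⟩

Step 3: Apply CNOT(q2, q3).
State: (-1/√2 + (1/√2)i)|0011⟩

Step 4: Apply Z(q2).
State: (1/√2 - (1/√2)i)|0011⟩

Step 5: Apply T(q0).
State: (1/√2 - (1/√2)i)|0011⟩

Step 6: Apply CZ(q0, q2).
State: (1/√2 - (1/√2)i)|0011⟩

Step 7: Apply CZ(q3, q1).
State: (1/√2 - (1/√2)i)|0011⟩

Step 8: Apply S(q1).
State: (1/√2 - (1/√2)i)|0011⟩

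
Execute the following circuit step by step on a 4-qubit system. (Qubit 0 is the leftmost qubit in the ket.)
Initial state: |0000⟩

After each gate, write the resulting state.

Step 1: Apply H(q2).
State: 1/√2|0000⟩ + 1/√2|0010⟩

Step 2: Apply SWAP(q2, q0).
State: 1/√2|0000⟩ + 1/√2|1000⟩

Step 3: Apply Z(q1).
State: 1/√2|0000⟩ + 1/√2|1000⟩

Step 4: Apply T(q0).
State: 1/√2|0000⟩ + (1/2 + (1/2)i)|1000⟩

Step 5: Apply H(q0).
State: (0.8536 + (1/√8)i)|0000⟩ + (0.1464 - (1/√8)i)|1000⟩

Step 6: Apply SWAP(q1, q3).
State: (0.8536 + (1/√8)i)|0000⟩ + (0.1464 - (1/√8)i)|1000⟩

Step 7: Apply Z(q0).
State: (0.8536 + (1/√8)i)|0000⟩ + (-0.1464 + (1/√8)i)|1000⟩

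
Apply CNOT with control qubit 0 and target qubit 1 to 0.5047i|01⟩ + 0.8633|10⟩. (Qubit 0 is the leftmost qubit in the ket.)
0.5047i|01⟩ + 0.8633|11⟩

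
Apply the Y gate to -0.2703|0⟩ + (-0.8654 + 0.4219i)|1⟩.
(0.4219 + 0.8654i)|0⟩ - 0.2703i|1⟩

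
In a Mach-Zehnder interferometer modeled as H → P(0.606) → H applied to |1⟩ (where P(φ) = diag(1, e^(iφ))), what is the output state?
(0.08903 - 0.2848i)|0⟩ + (0.911 + 0.2848i)|1⟩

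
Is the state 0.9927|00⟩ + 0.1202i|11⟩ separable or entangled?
Entangled

Writing the state as a|00⟩ + b|01⟩ + c|10⟩ + d|11⟩, it is a product state iff ad − bc = 0.
Here (a, b, c, d) = (0.9927, 0, 0, 0.1202i): ad − bc = (0.9927)(0.1202i) − (0)(0) = 0.1193i ≠ 0, so the state is entangled.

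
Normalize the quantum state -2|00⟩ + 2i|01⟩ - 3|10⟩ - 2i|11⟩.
-0.4364|00⟩ + 0.4364i|01⟩ - 0.6547|10⟩ - 0.4364i|11⟩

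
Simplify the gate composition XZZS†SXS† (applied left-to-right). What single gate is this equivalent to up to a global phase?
S†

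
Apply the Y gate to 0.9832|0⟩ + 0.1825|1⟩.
-0.1825i|0⟩ + 0.9832i|1⟩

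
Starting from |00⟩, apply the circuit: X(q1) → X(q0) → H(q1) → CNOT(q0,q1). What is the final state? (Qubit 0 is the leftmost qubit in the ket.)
-1/√2|10⟩ + 1/√2|11⟩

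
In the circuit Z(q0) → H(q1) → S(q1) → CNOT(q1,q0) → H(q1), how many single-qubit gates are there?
4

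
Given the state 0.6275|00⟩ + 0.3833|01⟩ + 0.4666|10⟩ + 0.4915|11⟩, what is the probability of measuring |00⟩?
0.3938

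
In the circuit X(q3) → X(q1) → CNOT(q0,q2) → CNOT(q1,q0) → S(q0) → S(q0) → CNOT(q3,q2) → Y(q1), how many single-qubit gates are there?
5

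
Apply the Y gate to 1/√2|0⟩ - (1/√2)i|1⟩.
-1/√2|0⟩ + (1/√2)i|1⟩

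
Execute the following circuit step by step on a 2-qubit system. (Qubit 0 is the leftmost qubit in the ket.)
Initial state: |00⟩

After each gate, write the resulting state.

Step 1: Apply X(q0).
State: |10⟩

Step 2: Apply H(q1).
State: 1/√2|10⟩ + 1/√2|11⟩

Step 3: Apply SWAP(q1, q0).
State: 1/√2|01⟩ + 1/√2|11⟩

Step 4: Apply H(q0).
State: |01⟩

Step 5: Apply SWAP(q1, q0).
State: |10⟩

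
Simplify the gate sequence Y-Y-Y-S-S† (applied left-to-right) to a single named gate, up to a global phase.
Y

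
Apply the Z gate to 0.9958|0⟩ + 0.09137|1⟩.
0.9958|0⟩ - 0.09137|1⟩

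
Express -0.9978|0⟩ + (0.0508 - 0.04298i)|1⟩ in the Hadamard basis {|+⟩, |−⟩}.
(-0.6696 - 0.03039i)|+⟩ + (-0.7415 + 0.03039i)|−⟩

With |ψ⟩ = α|0⟩ + β|1⟩, the Hadamard-basis coefficients are ⟨+|ψ⟩ = (α + β)/√2 and ⟨−|ψ⟩ = (α − β)/√2.
Here α = -0.9978, β = (0.0508 - 0.04298i): (α + β)/√2 = (-0.6696 - 0.03039i), (α − β)/√2 = (-0.7415 + 0.03039i).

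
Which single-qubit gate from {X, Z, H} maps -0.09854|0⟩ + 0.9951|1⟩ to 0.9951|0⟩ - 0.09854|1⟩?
X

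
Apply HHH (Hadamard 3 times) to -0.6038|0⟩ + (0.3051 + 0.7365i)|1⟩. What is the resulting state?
(-0.2112 + 0.5208i)|0⟩ + (-0.6427 - 0.5208i)|1⟩

H² = I, so H^3 = H: a single Hadamard. With (a, b) = (-0.6038, (0.3051 + 0.7365i)), H gives ((a + b)/√2, (a − b)/√2) = ((-0.2112 + 0.5208i), (-0.6427 - 0.5208i)).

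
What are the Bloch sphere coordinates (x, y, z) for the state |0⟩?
(0, 0, 1)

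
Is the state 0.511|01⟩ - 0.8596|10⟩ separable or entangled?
Entangled

Writing the state as a|00⟩ + b|01⟩ + c|10⟩ + d|11⟩, it is a product state iff ad − bc = 0.
Here (a, b, c, d) = (0, 0.511, -0.8596, 0): ad − bc = (0)(0) − (0.511)(-0.8596) = 0.4393 ≠ 0, so the state is entangled.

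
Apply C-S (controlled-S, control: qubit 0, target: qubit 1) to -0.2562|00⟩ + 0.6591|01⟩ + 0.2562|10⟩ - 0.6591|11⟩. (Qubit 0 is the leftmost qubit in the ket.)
-0.2562|00⟩ + 0.6591|01⟩ + 0.2562|10⟩ - 0.6591i|11⟩

C-S leaves the control-|0⟩ kets |00⟩, |01⟩ unchanged and applies S to qubit 1 on the control-|1⟩ pair (|10⟩, |11⟩).
S = [[1, 0], [0, i]].
With a = amp(|10⟩) = 0.2562 and b = amp(|11⟩) = -0.6591:
new amp(|10⟩) = (1)·a = 0.2562
new amp(|11⟩) = (i)·b = -0.6591i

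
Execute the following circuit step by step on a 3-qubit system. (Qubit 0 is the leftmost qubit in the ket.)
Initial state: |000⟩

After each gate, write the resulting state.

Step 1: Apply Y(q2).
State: i|001⟩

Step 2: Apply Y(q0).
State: -|101⟩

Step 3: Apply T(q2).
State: (-1/√2 - (1/√2)i)|101⟩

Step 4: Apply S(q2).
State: (1/√2 - (1/√2)i)|101⟩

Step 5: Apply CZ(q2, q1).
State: (1/√2 - (1/√2)i)|101⟩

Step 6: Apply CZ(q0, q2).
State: (-1/√2 + (1/√2)i)|101⟩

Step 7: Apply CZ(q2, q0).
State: (1/√2 - (1/√2)i)|101⟩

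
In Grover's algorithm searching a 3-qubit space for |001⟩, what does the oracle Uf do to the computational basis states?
Uf|x⟩ = -|x⟩ if x = 001, else |x⟩ (phase flip on target)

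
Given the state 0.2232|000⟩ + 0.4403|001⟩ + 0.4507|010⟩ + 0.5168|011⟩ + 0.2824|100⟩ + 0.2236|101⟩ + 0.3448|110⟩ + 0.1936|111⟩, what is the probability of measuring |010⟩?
0.2031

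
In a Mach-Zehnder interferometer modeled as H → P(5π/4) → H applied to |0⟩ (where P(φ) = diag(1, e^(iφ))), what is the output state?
(0.1464 - (1/√8)i)|0⟩ + (0.8536 + (1/√8)i)|1⟩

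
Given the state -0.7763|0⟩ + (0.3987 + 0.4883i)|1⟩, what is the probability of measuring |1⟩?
0.3974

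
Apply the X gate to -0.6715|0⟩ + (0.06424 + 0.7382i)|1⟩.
(0.06424 + 0.7382i)|0⟩ - 0.6715|1⟩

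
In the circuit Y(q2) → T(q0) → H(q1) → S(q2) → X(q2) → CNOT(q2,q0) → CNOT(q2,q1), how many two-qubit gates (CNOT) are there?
2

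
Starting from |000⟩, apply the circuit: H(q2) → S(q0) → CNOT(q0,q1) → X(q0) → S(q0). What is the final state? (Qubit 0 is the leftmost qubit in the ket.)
(1/√2)i|100⟩ + (1/√2)i|101⟩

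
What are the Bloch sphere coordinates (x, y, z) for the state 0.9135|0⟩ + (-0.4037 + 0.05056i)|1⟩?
(-0.7376, 0.09237, 0.669)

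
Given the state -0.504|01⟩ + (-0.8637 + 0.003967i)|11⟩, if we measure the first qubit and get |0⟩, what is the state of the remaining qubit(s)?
-|1⟩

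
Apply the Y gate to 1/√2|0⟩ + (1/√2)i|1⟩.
1/√2|0⟩ + (1/√2)i|1⟩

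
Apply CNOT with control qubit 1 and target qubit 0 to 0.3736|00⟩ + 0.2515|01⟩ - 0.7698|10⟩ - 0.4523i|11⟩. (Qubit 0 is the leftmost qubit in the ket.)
0.3736|00⟩ - 0.4523i|01⟩ - 0.7698|10⟩ + 0.2515|11⟩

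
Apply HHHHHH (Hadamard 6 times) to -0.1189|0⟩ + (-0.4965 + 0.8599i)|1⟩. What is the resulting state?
-0.1189|0⟩ + (-0.4965 + 0.8599i)|1⟩

H² = I, so an even number of Hadamards cancels: H^6 = I and the state is unchanged.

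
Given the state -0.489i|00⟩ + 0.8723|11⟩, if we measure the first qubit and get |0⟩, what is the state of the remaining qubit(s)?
-i|0⟩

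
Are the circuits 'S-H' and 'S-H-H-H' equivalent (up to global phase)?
Yes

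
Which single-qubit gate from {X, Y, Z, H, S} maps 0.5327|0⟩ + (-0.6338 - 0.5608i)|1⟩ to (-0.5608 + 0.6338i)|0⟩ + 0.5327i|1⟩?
Y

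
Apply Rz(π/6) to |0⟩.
(0.9659 - 0.2588i)|0⟩

Rz(π/6) = [[e^(−iθ/2), 0], [0, e^(iθ/2)]] with e^(±iθ/2) = cos(θ/2) ± i·sin(θ/2); θ = π/6, cos(θ/2) ≈ 0.965926, sin(θ/2) ≈ 0.258819.
With a = amp(|0⟩) = 1 and b = amp(|1⟩) = 0:
new amp(|0⟩) = (0.965926 - 0.258819i)·a = (0.9659 - 0.2588i)
new amp(|1⟩) = (0.965926 + 0.258819i)·b = 0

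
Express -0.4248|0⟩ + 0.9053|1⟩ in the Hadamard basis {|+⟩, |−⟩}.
0.3398|+⟩ - 0.9405|−⟩

With |ψ⟩ = α|0⟩ + β|1⟩, the Hadamard-basis coefficients are ⟨+|ψ⟩ = (α + β)/√2 and ⟨−|ψ⟩ = (α − β)/√2.
Here α = -0.4248, β = 0.9053: (α + β)/√2 = 0.3398, (α − β)/√2 = -0.9405.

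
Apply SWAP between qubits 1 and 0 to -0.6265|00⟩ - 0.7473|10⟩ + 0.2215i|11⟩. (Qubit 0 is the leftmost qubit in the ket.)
-0.6265|00⟩ - 0.7473|01⟩ + 0.2215i|11⟩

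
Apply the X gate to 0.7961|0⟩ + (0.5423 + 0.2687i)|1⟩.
(0.5423 + 0.2687i)|0⟩ + 0.7961|1⟩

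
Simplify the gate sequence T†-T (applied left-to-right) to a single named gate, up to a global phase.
I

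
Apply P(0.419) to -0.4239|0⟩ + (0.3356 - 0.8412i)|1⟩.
-0.4239|0⟩ + (0.6488 - 0.6319i)|1⟩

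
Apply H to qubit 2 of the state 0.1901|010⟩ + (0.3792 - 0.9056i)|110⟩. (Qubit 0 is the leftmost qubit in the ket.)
0.1344|010⟩ + 0.1344|011⟩ + (0.2681 - 0.6404i)|110⟩ + (0.2681 - 0.6404i)|111⟩

H on qubit 2 mixes each pair of kets that differ only in qubit 2: amplitudes (a, b) of (|…0…⟩, |…1…⟩) become ((a + b)/√2, (a − b)/√2). Kets absent from the input have amplitude 0.
(|010⟩, |011⟩): (a, b) = (0.1901, 0) → (0.1344, 0.1344)
(|110⟩, |111⟩): (a, b) = ((0.3792 - 0.9056i), 0) → ((0.2681 - 0.6404i), (0.2681 - 0.6404i))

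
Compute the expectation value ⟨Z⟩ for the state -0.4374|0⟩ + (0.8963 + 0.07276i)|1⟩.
-0.6173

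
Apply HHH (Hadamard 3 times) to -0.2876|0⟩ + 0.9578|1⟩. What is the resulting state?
0.4739|0⟩ - 0.8806|1⟩

H² = I, so H^3 = H: a single Hadamard. With (a, b) = (-0.2876, 0.9578), H gives ((a + b)/√2, (a − b)/√2) = (0.4739, -0.8806).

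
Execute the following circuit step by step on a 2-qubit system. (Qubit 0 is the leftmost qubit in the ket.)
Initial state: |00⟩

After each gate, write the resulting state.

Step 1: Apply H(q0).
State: 1/√2|00⟩ + 1/√2|10⟩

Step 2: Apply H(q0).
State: |00⟩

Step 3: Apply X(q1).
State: |01⟩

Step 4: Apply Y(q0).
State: i|11⟩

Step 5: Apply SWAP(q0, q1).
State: i|11⟩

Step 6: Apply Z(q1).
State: -i|11⟩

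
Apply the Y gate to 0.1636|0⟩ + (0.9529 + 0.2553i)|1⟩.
(0.2553 - 0.9529i)|0⟩ + 0.1636i|1⟩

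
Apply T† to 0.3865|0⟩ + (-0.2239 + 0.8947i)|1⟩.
0.3865|0⟩ + (0.4743 + 0.791i)|1⟩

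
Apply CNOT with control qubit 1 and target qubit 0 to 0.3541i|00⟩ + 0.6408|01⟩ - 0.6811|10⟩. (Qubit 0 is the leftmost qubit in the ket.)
0.3541i|00⟩ - 0.6811|10⟩ + 0.6408|11⟩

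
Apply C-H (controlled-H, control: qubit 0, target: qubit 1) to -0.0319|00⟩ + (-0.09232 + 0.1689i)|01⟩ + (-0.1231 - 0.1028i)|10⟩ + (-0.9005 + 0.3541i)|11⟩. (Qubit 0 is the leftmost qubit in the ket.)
-0.0319|00⟩ + (-0.09232 + 0.1689i)|01⟩ + (-0.7238 + 0.1777i)|10⟩ + (0.5497 - 0.3231i)|11⟩

C-H leaves the control-|0⟩ kets |00⟩, |01⟩ unchanged and applies H to qubit 1 on the control-|1⟩ pair (|10⟩, |11⟩).
H = [[1/√2, 1/√2], [1/√2, -1/√2]].
With a = amp(|10⟩) = (-0.1231 - 0.1028i) and b = amp(|11⟩) = (-0.9005 + 0.3541i):
new amp(|10⟩) = (1/√2)·a + (1/√2)·b = (-0.7238 + 0.1777i)
new amp(|11⟩) = (1/√2)·a + (-1/√2)·b = (0.5497 - 0.3231i)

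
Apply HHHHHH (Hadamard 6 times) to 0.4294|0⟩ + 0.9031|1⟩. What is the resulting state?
0.4294|0⟩ + 0.9031|1⟩

H² = I, so an even number of Hadamards cancels: H^6 = I and the state is unchanged.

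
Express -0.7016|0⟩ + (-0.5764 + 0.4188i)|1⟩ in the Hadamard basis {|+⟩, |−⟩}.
(-0.9037 + 0.2961i)|+⟩ + (-0.08853 - 0.2961i)|−⟩

With |ψ⟩ = α|0⟩ + β|1⟩, the Hadamard-basis coefficients are ⟨+|ψ⟩ = (α + β)/√2 and ⟨−|ψ⟩ = (α − β)/√2.
Here α = -0.7016, β = (-0.5764 + 0.4188i): (α + β)/√2 = (-0.9037 + 0.2961i), (α − β)/√2 = (-0.08853 - 0.2961i).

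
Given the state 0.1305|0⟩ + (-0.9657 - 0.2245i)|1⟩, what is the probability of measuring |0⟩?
0.01703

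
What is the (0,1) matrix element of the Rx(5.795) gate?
-0.2417i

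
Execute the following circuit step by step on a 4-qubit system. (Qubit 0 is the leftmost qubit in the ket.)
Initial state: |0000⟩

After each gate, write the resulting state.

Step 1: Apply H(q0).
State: 1/√2|0000⟩ + 1/√2|1000⟩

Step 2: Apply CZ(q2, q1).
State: 1/√2|0000⟩ + 1/√2|1000⟩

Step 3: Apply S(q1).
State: 1/√2|0000⟩ + 1/√2|1000⟩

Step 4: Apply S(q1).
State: 1/√2|0000⟩ + 1/√2|1000⟩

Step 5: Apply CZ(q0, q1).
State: 1/√2|0000⟩ + 1/√2|1000⟩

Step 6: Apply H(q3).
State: 1/2|0000⟩ + 1/2|0001⟩ + 1/2|1000⟩ + 1/2|1001⟩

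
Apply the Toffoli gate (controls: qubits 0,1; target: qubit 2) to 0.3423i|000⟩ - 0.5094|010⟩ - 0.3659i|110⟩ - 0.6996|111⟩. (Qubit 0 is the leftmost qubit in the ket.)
0.3423i|000⟩ - 0.5094|010⟩ - 0.6996|110⟩ - 0.3659i|111⟩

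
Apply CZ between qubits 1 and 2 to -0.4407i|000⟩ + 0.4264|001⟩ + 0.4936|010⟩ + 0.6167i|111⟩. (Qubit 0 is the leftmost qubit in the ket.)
-0.4407i|000⟩ + 0.4264|001⟩ + 0.4936|010⟩ - 0.6167i|111⟩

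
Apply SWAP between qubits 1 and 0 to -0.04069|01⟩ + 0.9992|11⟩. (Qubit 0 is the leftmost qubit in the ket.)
-0.04069|10⟩ + 0.9992|11⟩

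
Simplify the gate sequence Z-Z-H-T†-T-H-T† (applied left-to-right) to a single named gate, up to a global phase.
T†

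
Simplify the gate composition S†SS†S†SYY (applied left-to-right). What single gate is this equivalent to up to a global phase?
S†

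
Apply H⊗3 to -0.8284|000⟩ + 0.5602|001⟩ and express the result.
-0.09482|000⟩ - 0.4909|001⟩ - 0.09482|010⟩ - 0.4909|011⟩ - 0.09482|100⟩ - 0.4909|101⟩ - 0.09482|110⟩ - 0.4909|111⟩

H⊗3 gives amp(|y⟩) = (1/2√2) Σ_x (−1)^(x·y) amp(|x⟩), where x·y is the number of positions in which both x and y have a 1.
|000⟩: (-0.8284 + 0.5602)/(2√2) = -0.09482
|001⟩: (-0.8284 - 0.5602)/(2√2) = -0.4909
|010⟩: (-0.8284 + 0.5602)/(2√2) = -0.09482
|011⟩: (-0.8284 - 0.5602)/(2√2) = -0.4909
|100⟩: (-0.8284 + 0.5602)/(2√2) = -0.09482
|101⟩: (-0.8284 - 0.5602)/(2√2) = -0.4909
|110⟩: (-0.8284 + 0.5602)/(2√2) = -0.09482
|111⟩: (-0.8284 - 0.5602)/(2√2) = -0.4909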